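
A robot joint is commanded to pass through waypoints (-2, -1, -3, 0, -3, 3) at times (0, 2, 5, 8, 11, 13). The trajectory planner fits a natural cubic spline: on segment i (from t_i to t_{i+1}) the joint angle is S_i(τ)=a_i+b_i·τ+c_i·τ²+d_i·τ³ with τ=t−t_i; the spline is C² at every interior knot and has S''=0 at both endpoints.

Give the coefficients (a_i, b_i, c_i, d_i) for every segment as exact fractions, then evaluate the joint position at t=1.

  seg 0: a=-2 b=6863/7614 c=0 d=-382/3807
  seg 1: a=-1 b=-2305/7614 c=-764/1269 d=10981/68526
  seg 2: a=-3 b=1567/3807 c=6397/7614 d=-313/1458
  seg 3: a=0 b=-2617/7614 c=-4157/3807 d=19945/68526
  seg 4: a=-3 b=3667/3807 c=3877/2538 d=-3877/15228
S(1) = -3043/2538

Δ: Δ0=1/2, Δ1=-2/3, Δ2=1, Δ3=-1, Δ4=3
row 1: diag=10, rhs=-7; c'=3/10, d'=-7/10
row 2: denom=12−3·3/10=111/10; d'=(10−3·-7/10)/(111/10)=121/111
row 3: denom=12−3·10/37=414/37; d'=(-12−3·121/111)/(414/37)=-565/414
row 4: denom=10−3·37/138=423/46; d'=(24−3·-565/414)/(423/46)=3877/1269
back: M4=3877/1269
back: M3=-565/414−37/138·3877/1269=-8314/3807
back: M2=121/111−10/37·-8314/3807=6397/3807
back: M1=-7/10−3/10·6397/3807=-1528/1269
M: M0=0, M1=-1528/1269, M2=6397/3807, M3=-8314/3807, M4=3877/1269, M5=0
seg 0: a=-2, c=M0/2=0, d=(M1−M0)/(6·2)=-382/3807, b=Δ0−h0·(2M0+M1)/6=6863/7614
seg 1: a=-1, c=M1/2=-764/1269, d=(M2−M1)/(6·3)=10981/68526, b=Δ1−h1·(2M1+M2)/6=-2305/7614
seg 2: a=-3, c=M2/2=6397/7614, d=(M3−M2)/(6·3)=-313/1458, b=Δ2−h2·(2M2+M3)/6=1567/3807
seg 3: a=0, c=M3/2=-4157/3807, d=(M4−M3)/(6·3)=19945/68526, b=Δ3−h3·(2M3+M4)/6=-2617/7614
seg 4: a=-3, c=M4/2=3877/2538, d=(M5−M4)/(6·2)=-3877/15228, b=Δ4−h4·(2M4+M5)/6=3667/3807
t_q=1 → seg 0, τ=1; S=-2+6863/7614·τ+0·τ²+-382/3807·τ³=-3043/2538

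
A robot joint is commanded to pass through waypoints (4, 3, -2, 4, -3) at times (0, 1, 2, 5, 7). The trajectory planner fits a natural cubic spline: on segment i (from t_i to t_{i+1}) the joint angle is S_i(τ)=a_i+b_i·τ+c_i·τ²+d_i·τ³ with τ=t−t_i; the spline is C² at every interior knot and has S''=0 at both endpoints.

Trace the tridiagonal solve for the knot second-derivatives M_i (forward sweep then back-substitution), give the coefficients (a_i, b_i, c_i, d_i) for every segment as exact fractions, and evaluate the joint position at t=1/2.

  seg 0: a=4 b=193/548 c=0 d=-741/548
  seg 1: a=3 b=-1015/274 c=-2223/548 d=1513/548
  seg 2: a=-2 b=-1937/548 c=579/137 d=-435/548
  seg 3: a=4 b=107/274 c=-1599/548 d=533/1096
S(1/2) = 17567/4384

Δ: Δ0=-1, Δ1=-5, Δ2=2, Δ3=-7/2
row 1: diag=4, rhs=-24; c'=1/4, d'=-6
row 2: denom=8−1·1/4=31/4; d'=(42−1·-6)/(31/4)=192/31
row 3: denom=10−3·12/31=274/31; d'=(-33−3·192/31)/(274/31)=-1599/274
back: M3=-1599/274
back: M2=192/31−12/31·-1599/274=1158/137
back: M1=-6−1/4·1158/137=-2223/274
M: M0=0, M1=-2223/274, M2=1158/137, M3=-1599/274, M4=0
seg 0: a=4, c=M0/2=0, d=(M1−M0)/(6·1)=-741/548, b=Δ0−h0·(2M0+M1)/6=193/548
seg 1: a=3, c=M1/2=-2223/548, d=(M2−M1)/(6·1)=1513/548, b=Δ1−h1·(2M1+M2)/6=-1015/274
seg 2: a=-2, c=M2/2=579/137, d=(M3−M2)/(6·3)=-435/548, b=Δ2−h2·(2M2+M3)/6=-1937/548
seg 3: a=4, c=M3/2=-1599/548, d=(M4−M3)/(6·2)=533/1096, b=Δ3−h3·(2M3+M4)/6=107/274
t_q=1/2 → seg 0, τ=1/2; S=4+193/548·τ+0·τ²+-741/548·τ³=17567/4384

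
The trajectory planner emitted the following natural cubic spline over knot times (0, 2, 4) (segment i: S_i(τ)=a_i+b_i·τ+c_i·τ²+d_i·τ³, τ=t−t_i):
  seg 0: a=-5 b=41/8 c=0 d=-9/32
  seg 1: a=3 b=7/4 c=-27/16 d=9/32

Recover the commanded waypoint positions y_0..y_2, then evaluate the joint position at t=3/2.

y_0 = S_0(0) = a_0 = -5
y_1 = S_1(0) = a_1 = 3
y_2 = S_1(2) = 2
t_q=3/2 is in segment 0 (τ=3/2); S_0(τ)=445/256

y_0=-5 y_1=3 y_2=2
S(3/2) = 445/256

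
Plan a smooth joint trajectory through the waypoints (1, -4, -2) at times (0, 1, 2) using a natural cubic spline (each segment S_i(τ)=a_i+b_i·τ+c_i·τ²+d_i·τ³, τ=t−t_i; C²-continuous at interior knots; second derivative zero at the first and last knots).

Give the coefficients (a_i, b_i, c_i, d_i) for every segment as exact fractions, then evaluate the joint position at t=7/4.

  seg 0: a=1 b=-27/4 c=0 d=7/4
  seg 1: a=-4 b=-3/2 c=21/4 d=-7/4
S(7/4) = -745/256

Δ: Δ0=-5, Δ1=2
row 1: diag=4, rhs=42; c'=1/4, d'=21/2
back: M1=21/2
M: M0=0, M1=21/2, M2=0
seg 0: a=1, c=M0/2=0, d=(M1−M0)/(6·1)=7/4, b=Δ0−h0·(2M0+M1)/6=-27/4
seg 1: a=-4, c=M1/2=21/4, d=(M2−M1)/(6·1)=-7/4, b=Δ1−h1·(2M1+M2)/6=-3/2
t_q=7/4 → seg 1, τ=3/4; S=-4+-3/2·τ+21/4·τ²+-7/4·τ³=-745/256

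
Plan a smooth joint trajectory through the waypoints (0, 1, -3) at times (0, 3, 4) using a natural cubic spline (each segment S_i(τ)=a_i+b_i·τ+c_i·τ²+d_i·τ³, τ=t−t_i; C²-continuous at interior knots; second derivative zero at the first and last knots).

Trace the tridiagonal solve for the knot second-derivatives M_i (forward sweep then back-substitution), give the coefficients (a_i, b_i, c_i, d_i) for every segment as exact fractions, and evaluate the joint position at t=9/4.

  seg 0: a=0 b=47/24 c=0 d=-13/72
  seg 1: a=1 b=-35/12 c=-13/8 d=13/24
S(9/4) = 1203/512

Δ: Δ0=1/3, Δ1=-4
row 1: diag=8, rhs=-26; c'=1/8, d'=-13/4
back: M1=-13/4
M: M0=0, M1=-13/4, M2=0
seg 0: a=0, c=M0/2=0, d=(M1−M0)/(6·3)=-13/72, b=Δ0−h0·(2M0+M1)/6=47/24
seg 1: a=1, c=M1/2=-13/8, d=(M2−M1)/(6·1)=13/24, b=Δ1−h1·(2M1+M2)/6=-35/12
t_q=9/4 → seg 0, τ=9/4; S=0+47/24·τ+0·τ²+-13/72·τ³=1203/512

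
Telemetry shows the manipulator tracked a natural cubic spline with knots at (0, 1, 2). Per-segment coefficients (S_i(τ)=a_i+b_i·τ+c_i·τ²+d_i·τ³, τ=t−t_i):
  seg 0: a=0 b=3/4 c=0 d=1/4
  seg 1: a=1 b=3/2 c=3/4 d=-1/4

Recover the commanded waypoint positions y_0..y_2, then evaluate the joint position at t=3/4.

y_0=0 y_1=1 y_2=3
S(3/4) = 171/256

y_0 = S_0(0) = a_0 = 0
y_1 = S_1(0) = a_1 = 1
y_2 = S_1(1) = 3
t_q=3/4 is in segment 0 (τ=3/4); S_0(τ)=171/256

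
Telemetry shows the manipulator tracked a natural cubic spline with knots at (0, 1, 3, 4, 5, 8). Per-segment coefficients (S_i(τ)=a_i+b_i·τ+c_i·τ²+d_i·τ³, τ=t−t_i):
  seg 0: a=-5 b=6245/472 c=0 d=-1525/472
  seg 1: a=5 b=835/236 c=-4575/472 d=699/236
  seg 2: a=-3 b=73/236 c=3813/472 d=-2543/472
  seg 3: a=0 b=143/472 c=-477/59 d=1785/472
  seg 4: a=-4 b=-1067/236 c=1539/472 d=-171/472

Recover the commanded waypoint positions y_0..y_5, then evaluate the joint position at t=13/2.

y_0=-5 y_1=5 y_2=-3 y_3=0 y_4=-4 y_5=2
S(13/2) = -17627/3776

y_0 = S_0(0) = a_0 = -5
y_1 = S_1(0) = a_1 = 5
y_2 = S_2(0) = a_2 = -3
y_3 = S_3(0) = a_3 = 0
y_4 = S_4(0) = a_4 = -4
y_5 = S_4(3) = 2
t_q=13/2 is in segment 4 (τ=3/2); S_4(τ)=-17627/3776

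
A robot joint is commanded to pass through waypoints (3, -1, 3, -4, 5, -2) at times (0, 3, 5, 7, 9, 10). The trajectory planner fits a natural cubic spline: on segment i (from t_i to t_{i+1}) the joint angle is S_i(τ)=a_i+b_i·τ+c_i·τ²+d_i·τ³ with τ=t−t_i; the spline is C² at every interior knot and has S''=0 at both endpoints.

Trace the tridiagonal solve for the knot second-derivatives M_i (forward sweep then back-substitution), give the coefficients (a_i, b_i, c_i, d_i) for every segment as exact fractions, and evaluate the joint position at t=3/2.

  seg 0: a=3 b=-1823/582 c=0 d=349/1746
  seg 1: a=-1 b=659/291 c=349/194 d=-281/291
  seg 2: a=3 b=-619/291 c=-775/194 d=3851/2328
  seg 3: a=-4 b=1015/582 c=2301/388 d=-5299/2328
  seg 4: a=5 b=-538/291 c=-1499/194 d=1499/582
S(3/2) = -1589/1552

Δ: Δ0=-4/3, Δ1=2, Δ2=-7/2, Δ3=9/2, Δ4=-7
row 1: diag=10, rhs=20; c'=1/5, d'=2
row 2: denom=8−2·1/5=38/5; d'=(-33−2·2)/(38/5)=-185/38
row 3: denom=8−2·5/19=142/19; d'=(48−2·-185/38)/(142/19)=1097/142
row 4: denom=6−2·19/71=388/71; d'=(-69−2·1097/142)/(388/71)=-1499/97
back: M4=-1499/97
back: M3=1097/142−19/71·-1499/97=2301/194
back: M2=-185/38−5/19·2301/194=-775/97
back: M1=2−1/5·-775/97=349/97
M: M0=0, M1=349/97, M2=-775/97, M3=2301/194, M4=-1499/97, M5=0
seg 0: a=3, c=M0/2=0, d=(M1−M0)/(6·3)=349/1746, b=Δ0−h0·(2M0+M1)/6=-1823/582
seg 1: a=-1, c=M1/2=349/194, d=(M2−M1)/(6·2)=-281/291, b=Δ1−h1·(2M1+M2)/6=659/291
seg 2: a=3, c=M2/2=-775/194, d=(M3−M2)/(6·2)=3851/2328, b=Δ2−h2·(2M2+M3)/6=-619/291
seg 3: a=-4, c=M3/2=2301/388, d=(M4−M3)/(6·2)=-5299/2328, b=Δ3−h3·(2M3+M4)/6=1015/582
seg 4: a=5, c=M4/2=-1499/194, d=(M5−M4)/(6·1)=1499/582, b=Δ4−h4·(2M4+M5)/6=-538/291
t_q=3/2 → seg 0, τ=3/2; S=3+-1823/582·τ+0·τ²+349/1746·τ³=-1589/1552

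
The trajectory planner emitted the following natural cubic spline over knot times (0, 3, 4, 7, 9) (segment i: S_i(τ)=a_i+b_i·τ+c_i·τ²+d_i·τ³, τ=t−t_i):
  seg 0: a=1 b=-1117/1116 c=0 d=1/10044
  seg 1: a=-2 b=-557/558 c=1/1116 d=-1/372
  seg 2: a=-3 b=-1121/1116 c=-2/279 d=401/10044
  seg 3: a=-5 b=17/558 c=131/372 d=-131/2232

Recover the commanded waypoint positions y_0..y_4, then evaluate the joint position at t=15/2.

y_0 = S_0(0) = a_0 = 1
y_1 = S_1(0) = a_1 = -2
y_2 = S_2(0) = a_2 = -3
y_3 = S_3(0) = a_3 = -5
y_4 = S_3(2) = -4
t_q=15/2 is in segment 3 (τ=1/2); S_3(τ)=-29189/5952

y_0=1 y_1=-2 y_2=-3 y_3=-5 y_4=-4
S(15/2) = -29189/5952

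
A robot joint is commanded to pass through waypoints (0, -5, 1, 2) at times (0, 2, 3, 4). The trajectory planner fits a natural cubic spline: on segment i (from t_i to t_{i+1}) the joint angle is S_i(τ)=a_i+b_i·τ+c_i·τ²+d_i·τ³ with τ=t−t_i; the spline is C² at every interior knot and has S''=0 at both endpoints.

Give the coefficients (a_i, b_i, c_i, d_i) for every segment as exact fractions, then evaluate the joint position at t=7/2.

  seg 0: a=0 b=-271/46 c=0 d=39/46
  seg 1: a=-5 b=197/46 c=117/23 d=-155/46
  seg 2: a=1 b=100/23 c=-231/46 d=77/46
S(7/2) = 783/368

Δ: Δ0=-5/2, Δ1=6, Δ2=1
row 1: diag=6, rhs=51; c'=1/6, d'=17/2
row 2: denom=4−1·1/6=23/6; d'=(-30−1·17/2)/(23/6)=-231/23
back: M2=-231/23
back: M1=17/2−1/6·-231/23=234/23
M: M0=0, M1=234/23, M2=-231/23, M3=0
seg 0: a=0, c=M0/2=0, d=(M1−M0)/(6·2)=39/46, b=Δ0−h0·(2M0+M1)/6=-271/46
seg 1: a=-5, c=M1/2=117/23, d=(M2−M1)/(6·1)=-155/46, b=Δ1−h1·(2M1+M2)/6=197/46
seg 2: a=1, c=M2/2=-231/46, d=(M3−M2)/(6·1)=77/46, b=Δ2−h2·(2M2+M3)/6=100/23
t_q=7/2 → seg 2, τ=1/2; S=1+100/23·τ+-231/46·τ²+77/46·τ³=783/368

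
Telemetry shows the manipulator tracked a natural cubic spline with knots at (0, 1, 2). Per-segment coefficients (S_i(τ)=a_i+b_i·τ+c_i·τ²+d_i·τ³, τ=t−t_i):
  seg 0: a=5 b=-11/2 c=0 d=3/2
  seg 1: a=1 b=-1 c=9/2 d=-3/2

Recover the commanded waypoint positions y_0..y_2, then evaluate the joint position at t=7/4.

y_0=5 y_1=1 y_2=3
S(7/4) = 275/128

y_0 = S_0(0) = a_0 = 5
y_1 = S_1(0) = a_1 = 1
y_2 = S_1(1) = 3
t_q=7/4 is in segment 1 (τ=3/4); S_1(τ)=275/128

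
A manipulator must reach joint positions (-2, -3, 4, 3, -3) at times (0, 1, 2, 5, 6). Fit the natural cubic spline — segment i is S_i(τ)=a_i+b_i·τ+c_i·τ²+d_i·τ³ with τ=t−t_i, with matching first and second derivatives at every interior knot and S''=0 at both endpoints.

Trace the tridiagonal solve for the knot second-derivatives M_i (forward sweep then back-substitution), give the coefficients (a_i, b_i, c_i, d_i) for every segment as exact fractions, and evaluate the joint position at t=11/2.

  seg 0: a=-2 b=-2081/636 c=0 d=1445/636
  seg 1: a=-3 b=1127/318 c=1445/212 d=-2137/636
  seg 2: a=4 b=4513/636 c=-173/53 d=167/636
  seg 3: a=3 b=-1717/318 c=-191/212 d=191/636
S(11/2) = 191/1696

Δ: Δ0=-1, Δ1=7, Δ2=-1/3, Δ3=-6
row 1: diag=4, rhs=48; c'=1/4, d'=12
row 2: denom=8−1·1/4=31/4; d'=(-44−1·12)/(31/4)=-224/31
row 3: denom=8−3·12/31=212/31; d'=(-34−3·-224/31)/(212/31)=-191/106
back: M3=-191/106
back: M2=-224/31−12/31·-191/106=-346/53
back: M1=12−1/4·-346/53=1445/106
M: M0=0, M1=1445/106, M2=-346/53, M3=-191/106, M4=0
seg 0: a=-2, c=M0/2=0, d=(M1−M0)/(6·1)=1445/636, b=Δ0−h0·(2M0+M1)/6=-2081/636
seg 1: a=-3, c=M1/2=1445/212, d=(M2−M1)/(6·1)=-2137/636, b=Δ1−h1·(2M1+M2)/6=1127/318
seg 2: a=4, c=M2/2=-173/53, d=(M3−M2)/(6·3)=167/636, b=Δ2−h2·(2M2+M3)/6=4513/636
seg 3: a=3, c=M3/2=-191/212, d=(M4−M3)/(6·1)=191/636, b=Δ3−h3·(2M3+M4)/6=-1717/318
t_q=11/2 → seg 3, τ=1/2; S=3+-1717/318·τ+-191/212·τ²+191/636·τ³=191/1696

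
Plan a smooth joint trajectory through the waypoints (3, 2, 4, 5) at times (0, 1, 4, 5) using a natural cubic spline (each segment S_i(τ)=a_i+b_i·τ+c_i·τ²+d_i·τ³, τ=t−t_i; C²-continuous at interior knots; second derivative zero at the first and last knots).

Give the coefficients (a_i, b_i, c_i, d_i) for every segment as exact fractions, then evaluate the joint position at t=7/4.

  seg 0: a=3 b=-202/165 c=0 d=37/165
  seg 1: a=2 b=-91/165 c=37/55 d=-4/45
  seg 2: a=4 b=179/165 c=-7/55 d=7/165
S(7/4) = 106/55

Δ: Δ0=-1, Δ1=2/3, Δ2=1
row 1: diag=8, rhs=10; c'=3/8, d'=5/4
row 2: denom=8−3·3/8=55/8; d'=(2−3·5/4)/(55/8)=-14/55
back: M2=-14/55
back: M1=5/4−3/8·-14/55=74/55
M: M0=0, M1=74/55, M2=-14/55, M3=0
seg 0: a=3, c=M0/2=0, d=(M1−M0)/(6·1)=37/165, b=Δ0−h0·(2M0+M1)/6=-202/165
seg 1: a=2, c=M1/2=37/55, d=(M2−M1)/(6·3)=-4/45, b=Δ1−h1·(2M1+M2)/6=-91/165
seg 2: a=4, c=M2/2=-7/55, d=(M3−M2)/(6·1)=7/165, b=Δ2−h2·(2M2+M3)/6=179/165
t_q=7/4 → seg 1, τ=3/4; S=2+-91/165·τ+37/55·τ²+-4/45·τ³=106/55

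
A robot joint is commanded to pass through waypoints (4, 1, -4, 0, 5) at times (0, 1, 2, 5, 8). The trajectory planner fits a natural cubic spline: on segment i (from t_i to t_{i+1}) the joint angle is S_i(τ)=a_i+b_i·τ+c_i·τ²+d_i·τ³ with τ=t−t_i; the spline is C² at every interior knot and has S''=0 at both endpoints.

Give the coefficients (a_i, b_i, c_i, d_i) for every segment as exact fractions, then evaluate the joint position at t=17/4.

Δ: Δ0=-3, Δ1=-5, Δ2=4/3, Δ3=5/3
row 1: diag=4, rhs=-12; c'=1/4, d'=-3
row 2: denom=8−1·1/4=31/4; d'=(38−1·-3)/(31/4)=164/31
row 3: denom=12−3·12/31=336/31; d'=(2−3·164/31)/(336/31)=-215/168
back: M3=-215/168
back: M2=164/31−12/31·-215/168=81/14
back: M1=-3−1/4·81/14=-249/56
M: M0=0, M1=-249/56, M2=81/14, M3=-215/168, M4=0
seg 0: a=4, c=M0/2=0, d=(M1−M0)/(6·1)=-83/112, b=Δ0−h0·(2M0+M1)/6=-253/112
seg 1: a=1, c=M1/2=-249/112, d=(M2−M1)/(6·1)=191/112, b=Δ1−h1·(2M1+M2)/6=-251/56
seg 2: a=-4, c=M2/2=81/28, d=(M3−M2)/(6·3)=-1187/3024, b=Δ2−h2·(2M2+M3)/6=-61/16
seg 3: a=0, c=M3/2=-215/336, d=(M4−M3)/(6·3)=215/3024, b=Δ3−h3·(2M3+M4)/6=165/56
t_q=17/4 → seg 2, τ=9/4; S=-4+-61/16·τ+81/28·τ²+-1187/3024·τ³=-17233/7168

  seg 0: a=4 b=-253/112 c=0 d=-83/112
  seg 1: a=1 b=-251/56 c=-249/112 d=191/112
  seg 2: a=-4 b=-61/16 c=81/28 d=-1187/3024
  seg 3: a=0 b=165/56 c=-215/336 d=215/3024
S(17/4) = -17233/7168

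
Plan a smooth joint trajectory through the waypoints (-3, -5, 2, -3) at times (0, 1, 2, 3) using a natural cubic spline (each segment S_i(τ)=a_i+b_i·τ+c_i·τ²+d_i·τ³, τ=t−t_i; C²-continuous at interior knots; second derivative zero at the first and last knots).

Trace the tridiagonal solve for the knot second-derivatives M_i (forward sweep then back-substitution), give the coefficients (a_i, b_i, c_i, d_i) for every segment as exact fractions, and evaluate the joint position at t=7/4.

Δ: Δ0=-2, Δ1=7, Δ2=-5
row 1: diag=4, rhs=54; c'=1/4, d'=27/2
row 2: denom=4−1·1/4=15/4; d'=(-72−1·27/2)/(15/4)=-114/5
back: M2=-114/5
back: M1=27/2−1/4·-114/5=96/5
M: M0=0, M1=96/5, M2=-114/5, M3=0
seg 0: a=-3, c=M0/2=0, d=(M1−M0)/(6·1)=16/5, b=Δ0−h0·(2M0+M1)/6=-26/5
seg 1: a=-5, c=M1/2=48/5, d=(M2−M1)/(6·1)=-7, b=Δ1−h1·(2M1+M2)/6=22/5
seg 2: a=2, c=M2/2=-57/5, d=(M3−M2)/(6·1)=19/5, b=Δ2−h2·(2M2+M3)/6=13/5
t_q=7/4 → seg 1, τ=3/4; S=-5+22/5·τ+48/5·τ²+-7·τ³=239/320

  seg 0: a=-3 b=-26/5 c=0 d=16/5
  seg 1: a=-5 b=22/5 c=48/5 d=-7
  seg 2: a=2 b=13/5 c=-57/5 d=19/5
S(7/4) = 239/320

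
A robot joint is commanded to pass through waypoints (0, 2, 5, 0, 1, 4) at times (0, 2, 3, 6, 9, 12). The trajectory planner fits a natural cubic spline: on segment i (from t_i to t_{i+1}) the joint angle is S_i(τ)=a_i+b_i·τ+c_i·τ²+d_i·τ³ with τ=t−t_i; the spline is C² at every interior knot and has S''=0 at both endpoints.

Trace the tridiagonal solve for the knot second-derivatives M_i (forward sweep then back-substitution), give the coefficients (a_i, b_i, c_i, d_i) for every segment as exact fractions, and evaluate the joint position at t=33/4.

  seg 0: a=0 b=139/1899 c=0 d=440/1899
  seg 1: a=2 b=5419/1899 c=880/633 d=-2362/1899
  seg 2: a=5 b=3613/1899 c=-494/211 d=6560/17091
  seg 3: a=0 b=-3383/1899 c=2114/1899 d=-2326/17091
  seg 4: a=1 b=2323/1899 c=-212/1899 d=212/17091
S(33/4) = 521/6752

Δ: Δ0=1, Δ1=3, Δ2=-5/3, Δ3=1/3, Δ4=1
row 1: diag=6, rhs=12; c'=1/6, d'=2
row 2: denom=8−1·1/6=47/6; d'=(-28−1·2)/(47/6)=-180/47
row 3: denom=12−3·18/47=510/47; d'=(12−3·-180/47)/(510/47)=184/85
row 4: denom=12−3·47/170=1899/170; d'=(4−3·184/85)/(1899/170)=-424/1899
back: M4=-424/1899
back: M3=184/85−47/170·-424/1899=4228/1899
back: M2=-180/47−18/47·4228/1899=-988/211
back: M1=2−1/6·-988/211=1760/633
M: M0=0, M1=1760/633, M2=-988/211, M3=4228/1899, M4=-424/1899, M5=0
seg 0: a=0, c=M0/2=0, d=(M1−M0)/(6·2)=440/1899, b=Δ0−h0·(2M0+M1)/6=139/1899
seg 1: a=2, c=M1/2=880/633, d=(M2−M1)/(6·1)=-2362/1899, b=Δ1−h1·(2M1+M2)/6=5419/1899
seg 2: a=5, c=M2/2=-494/211, d=(M3−M2)/(6·3)=6560/17091, b=Δ2−h2·(2M2+M3)/6=3613/1899
seg 3: a=0, c=M3/2=2114/1899, d=(M4−M3)/(6·3)=-2326/17091, b=Δ3−h3·(2M3+M4)/6=-3383/1899
seg 4: a=1, c=M4/2=-212/1899, d=(M5−M4)/(6·3)=212/17091, b=Δ4−h4·(2M4+M5)/6=2323/1899
t_q=33/4 → seg 3, τ=9/4; S=0+-3383/1899·τ+2114/1899·τ²+-2326/17091·τ³=521/6752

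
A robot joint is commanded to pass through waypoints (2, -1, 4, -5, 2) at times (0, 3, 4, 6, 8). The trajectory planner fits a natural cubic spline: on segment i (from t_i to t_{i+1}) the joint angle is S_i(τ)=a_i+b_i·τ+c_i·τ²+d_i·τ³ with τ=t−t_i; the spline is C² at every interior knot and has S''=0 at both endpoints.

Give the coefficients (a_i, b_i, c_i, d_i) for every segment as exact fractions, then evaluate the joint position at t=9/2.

Δ: Δ0=-1, Δ1=5, Δ2=-9/2, Δ3=7/2
row 1: diag=8, rhs=36; c'=1/8, d'=9/2
row 2: denom=6−1·1/8=47/8; d'=(-57−1·9/2)/(47/8)=-492/47
row 3: denom=8−2·16/47=344/47; d'=(48−2·-492/47)/(344/47)=405/43
back: M3=405/43
back: M2=-492/47−16/47·405/43=-588/43
back: M1=9/2−1/8·-588/43=267/43
M: M0=0, M1=267/43, M2=-588/43, M3=405/43, M4=0
seg 0: a=2, c=M0/2=0, d=(M1−M0)/(6·3)=89/258, b=Δ0−h0·(2M0+M1)/6=-353/86
seg 1: a=-1, c=M1/2=267/86, d=(M2−M1)/(6·1)=-285/86, b=Δ1−h1·(2M1+M2)/6=224/43
seg 2: a=4, c=M2/2=-294/43, d=(M3−M2)/(6·2)=331/172, b=Δ2−h2·(2M2+M3)/6=127/86
seg 3: a=-5, c=M3/2=405/86, d=(M4−M3)/(6·2)=-135/172, b=Δ3−h3·(2M3+M4)/6=-239/86
t_q=9/2 → seg 2, τ=1/2; S=4+127/86·τ+-294/43·τ²+331/172·τ³=4499/1376

  seg 0: a=2 b=-353/86 c=0 d=89/258
  seg 1: a=-1 b=224/43 c=267/86 d=-285/86
  seg 2: a=4 b=127/86 c=-294/43 d=331/172
  seg 3: a=-5 b=-239/86 c=405/86 d=-135/172
S(9/2) = 4499/1376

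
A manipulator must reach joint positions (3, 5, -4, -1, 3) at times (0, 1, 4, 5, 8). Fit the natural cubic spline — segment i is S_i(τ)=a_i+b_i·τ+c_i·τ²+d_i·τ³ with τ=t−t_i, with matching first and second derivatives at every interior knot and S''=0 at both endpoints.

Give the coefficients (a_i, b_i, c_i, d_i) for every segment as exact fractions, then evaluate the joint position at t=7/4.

  seg 0: a=3 b=83/27 c=0 d=-29/27
  seg 1: a=5 b=-4/27 c=-29/9 d=184/243
  seg 2: a=-4 b=26/27 c=97/27 d=-14/9
  seg 3: a=-1 b=94/27 c=-29/27 d=29/243
S(7/4) = 163/48

Δ: Δ0=2, Δ1=-3, Δ2=3, Δ3=4/3
row 1: diag=8, rhs=-30; c'=3/8, d'=-15/4
row 2: denom=8−3·3/8=55/8; d'=(36−3·-15/4)/(55/8)=378/55
row 3: denom=8−1·8/55=432/55; d'=(-10−1·378/55)/(432/55)=-58/27
back: M3=-58/27
back: M2=378/55−8/55·-58/27=194/27
back: M1=-15/4−3/8·194/27=-58/9
M: M0=0, M1=-58/9, M2=194/27, M3=-58/27, M4=0
seg 0: a=3, c=M0/2=0, d=(M1−M0)/(6·1)=-29/27, b=Δ0−h0·(2M0+M1)/6=83/27
seg 1: a=5, c=M1/2=-29/9, d=(M2−M1)/(6·3)=184/243, b=Δ1−h1·(2M1+M2)/6=-4/27
seg 2: a=-4, c=M2/2=97/27, d=(M3−M2)/(6·1)=-14/9, b=Δ2−h2·(2M2+M3)/6=26/27
seg 3: a=-1, c=M3/2=-29/27, d=(M4−M3)/(6·3)=29/243, b=Δ3−h3·(2M3+M4)/6=94/27
t_q=7/4 → seg 1, τ=3/4; S=5+-4/27·τ+-29/9·τ²+184/243·τ³=163/48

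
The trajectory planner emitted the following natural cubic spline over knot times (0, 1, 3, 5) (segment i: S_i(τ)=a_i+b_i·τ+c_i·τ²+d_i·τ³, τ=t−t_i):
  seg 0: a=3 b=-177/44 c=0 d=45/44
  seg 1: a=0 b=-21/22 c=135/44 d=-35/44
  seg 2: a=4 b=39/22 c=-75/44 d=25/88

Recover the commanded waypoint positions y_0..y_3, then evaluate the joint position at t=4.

y_0 = S_0(0) = a_0 = 3
y_1 = S_1(0) = a_1 = 0
y_2 = S_2(0) = a_2 = 4
y_3 = S_2(2) = 3
t_q=4 is in segment 2 (τ=1); S_2(τ)=383/88

y_0=3 y_1=0 y_2=4 y_3=3
S(4) = 383/88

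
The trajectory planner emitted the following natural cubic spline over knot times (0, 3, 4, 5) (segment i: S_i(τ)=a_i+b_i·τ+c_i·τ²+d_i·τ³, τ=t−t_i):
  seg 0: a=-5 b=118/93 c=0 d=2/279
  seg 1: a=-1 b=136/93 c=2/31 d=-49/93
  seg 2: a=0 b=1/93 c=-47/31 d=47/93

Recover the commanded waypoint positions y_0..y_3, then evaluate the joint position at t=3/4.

y_0 = S_0(0) = a_0 = -5
y_1 = S_1(0) = a_1 = -1
y_2 = S_2(0) = a_2 = 0
y_3 = S_2(1) = -1
t_q=3/4 is in segment 0 (τ=3/4); S_0(τ)=-4013/992

y_0=-5 y_1=-1 y_2=0 y_3=-1
S(3/4) = -4013/992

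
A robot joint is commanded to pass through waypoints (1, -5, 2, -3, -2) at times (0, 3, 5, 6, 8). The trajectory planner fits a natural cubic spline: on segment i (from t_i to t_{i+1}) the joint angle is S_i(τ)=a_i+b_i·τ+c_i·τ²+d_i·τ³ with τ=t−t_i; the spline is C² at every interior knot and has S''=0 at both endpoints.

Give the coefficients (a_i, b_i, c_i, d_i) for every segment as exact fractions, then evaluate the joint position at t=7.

  seg 0: a=1 b=-3137/652 c=0 d=611/1956
  seg 1: a=-5 b=1181/326 c=1833/652 d=-1873/1304
  seg 2: a=2 b=-386/163 c=-1893/326 d=1035/326
  seg 3: a=-3 b=-1453/326 c=606/163 d=-101/163
S(7) = -1421/326

Δ: Δ0=-2, Δ1=7/2, Δ2=-5, Δ3=1/2
row 1: diag=10, rhs=33; c'=1/5, d'=33/10
row 2: denom=6−2·1/5=28/5; d'=(-51−2·33/10)/(28/5)=-72/7
row 3: denom=6−1·5/28=163/28; d'=(33−1·-72/7)/(163/28)=1212/163
back: M3=1212/163
back: M2=-72/7−5/28·1212/163=-1893/163
back: M1=33/10−1/5·-1893/163=1833/326
M: M0=0, M1=1833/326, M2=-1893/163, M3=1212/163, M4=0
seg 0: a=1, c=M0/2=0, d=(M1−M0)/(6·3)=611/1956, b=Δ0−h0·(2M0+M1)/6=-3137/652
seg 1: a=-5, c=M1/2=1833/652, d=(M2−M1)/(6·2)=-1873/1304, b=Δ1−h1·(2M1+M2)/6=1181/326
seg 2: a=2, c=M2/2=-1893/326, d=(M3−M2)/(6·1)=1035/326, b=Δ2−h2·(2M2+M3)/6=-386/163
seg 3: a=-3, c=M3/2=606/163, d=(M4−M3)/(6·2)=-101/163, b=Δ3−h3·(2M3+M4)/6=-1453/326
t_q=7 → seg 3, τ=1; S=-3+-1453/326·τ+606/163·τ²+-101/163·τ³=-1421/326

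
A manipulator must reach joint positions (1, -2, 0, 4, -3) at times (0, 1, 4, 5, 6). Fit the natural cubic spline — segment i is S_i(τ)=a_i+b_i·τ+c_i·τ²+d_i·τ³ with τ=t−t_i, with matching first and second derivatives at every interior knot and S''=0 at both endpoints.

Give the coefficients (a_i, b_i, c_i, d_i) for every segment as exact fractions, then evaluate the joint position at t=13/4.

  seg 0: a=1 b=-1015/318 c=0 d=61/318
  seg 1: a=-2 b=-416/159 c=61/106 d=55/318
  seg 2: a=0 b=1751/318 c=113/53 d=-1157/318
  seg 3: a=4 b=-182/159 c=-931/106 d=931/318
S(13/4) = -20375/6784

Δ: Δ0=-3, Δ1=2/3, Δ2=4, Δ3=-7
row 1: diag=8, rhs=22; c'=3/8, d'=11/4
row 2: denom=8−3·3/8=55/8; d'=(20−3·11/4)/(55/8)=94/55
row 3: denom=4−1·8/55=212/55; d'=(-66−1·94/55)/(212/55)=-931/53
back: M3=-931/53
back: M2=94/55−8/55·-931/53=226/53
back: M1=11/4−3/8·226/53=61/53
M: M0=0, M1=61/53, M2=226/53, M3=-931/53, M4=0
seg 0: a=1, c=M0/2=0, d=(M1−M0)/(6·1)=61/318, b=Δ0−h0·(2M0+M1)/6=-1015/318
seg 1: a=-2, c=M1/2=61/106, d=(M2−M1)/(6·3)=55/318, b=Δ1−h1·(2M1+M2)/6=-416/159
seg 2: a=0, c=M2/2=113/53, d=(M3−M2)/(6·1)=-1157/318, b=Δ2−h2·(2M2+M3)/6=1751/318
seg 3: a=4, c=M3/2=-931/106, d=(M4−M3)/(6·1)=931/318, b=Δ3−h3·(2M3+M4)/6=-182/159
t_q=13/4 → seg 1, τ=9/4; S=-2+-416/159·τ+61/106·τ²+55/318·τ³=-20375/6784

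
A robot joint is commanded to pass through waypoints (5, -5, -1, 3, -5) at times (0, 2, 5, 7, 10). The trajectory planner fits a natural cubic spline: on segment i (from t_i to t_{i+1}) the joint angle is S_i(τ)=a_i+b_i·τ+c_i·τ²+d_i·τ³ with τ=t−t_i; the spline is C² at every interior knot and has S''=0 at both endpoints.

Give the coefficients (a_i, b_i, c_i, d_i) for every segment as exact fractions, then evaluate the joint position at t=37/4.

Δ: Δ0=-5, Δ1=4/3, Δ2=2, Δ3=-8/3
row 1: diag=10, rhs=38; c'=3/10, d'=19/5
row 2: denom=10−3·3/10=91/10; d'=(4−3·19/5)/(91/10)=-74/91
row 3: denom=10−2·20/91=870/91; d'=(-28−2·-74/91)/(870/91)=-80/29
back: M3=-80/29
back: M2=-74/91−20/91·-80/29=-6/29
back: M1=19/5−3/10·-6/29=112/29
M: M0=0, M1=112/29, M2=-6/29, M3=-80/29, M4=0
seg 0: a=5, c=M0/2=0, d=(M1−M0)/(6·2)=28/87, b=Δ0−h0·(2M0+M1)/6=-547/87
seg 1: a=-5, c=M1/2=56/29, d=(M2−M1)/(6·3)=-59/261, b=Δ1−h1·(2M1+M2)/6=-211/87
seg 2: a=-1, c=M2/2=-3/29, d=(M3−M2)/(6·2)=-37/174, b=Δ2−h2·(2M2+M3)/6=266/87
seg 3: a=3, c=M3/2=-40/29, d=(M4−M3)/(6·3)=40/261, b=Δ3−h3·(2M3+M4)/6=8/87
t_q=37/4 → seg 3, τ=9/4; S=3+8/87·τ+-40/29·τ²+40/261·τ³=-471/232

  seg 0: a=5 b=-547/87 c=0 d=28/87
  seg 1: a=-5 b=-211/87 c=56/29 d=-59/261
  seg 2: a=-1 b=266/87 c=-3/29 d=-37/174
  seg 3: a=3 b=8/87 c=-40/29 d=40/261
S(37/4) = -471/232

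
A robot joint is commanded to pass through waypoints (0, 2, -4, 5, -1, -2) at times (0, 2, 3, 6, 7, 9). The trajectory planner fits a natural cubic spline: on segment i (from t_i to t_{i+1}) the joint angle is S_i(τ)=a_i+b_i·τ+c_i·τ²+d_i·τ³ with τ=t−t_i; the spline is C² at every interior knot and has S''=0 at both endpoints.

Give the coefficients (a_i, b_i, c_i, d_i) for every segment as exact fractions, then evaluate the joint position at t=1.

  seg 0: a=0 b=7596/1885 c=0 d=-5711/7540
  seg 1: a=2 b=-9537/1885 c=-17133/3770 d=13587/3770
  seg 2: a=-4 b=-12579/3770 c=11814/1885 d=-241/174
  seg 3: a=5 b=-5898/1885 c=-23367/3770 d=12543/3770
  seg 4: a=-1 b=-20901/3770 c=7131/1885 d=-2377/3770
S(1) = 24673/7540

Δ: Δ0=1, Δ1=-6, Δ2=3, Δ3=-6, Δ4=-1/2
row 1: diag=6, rhs=-42; c'=1/6, d'=-7
row 2: denom=8−1·1/6=47/6; d'=(54−1·-7)/(47/6)=366/47
row 3: denom=8−3·18/47=322/47; d'=(-54−3·366/47)/(322/47)=-1818/161
row 4: denom=6−1·47/322=1885/322; d'=(33−1·-1818/161)/(1885/322)=14262/1885
back: M4=14262/1885
back: M3=-1818/161−47/322·14262/1885=-23367/1885
back: M2=366/47−18/47·-23367/1885=23628/1885
back: M1=-7−1/6·23628/1885=-17133/1885
M: M0=0, M1=-17133/1885, M2=23628/1885, M3=-23367/1885, M4=14262/1885, M5=0
seg 0: a=0, c=M0/2=0, d=(M1−M0)/(6·2)=-5711/7540, b=Δ0−h0·(2M0+M1)/6=7596/1885
seg 1: a=2, c=M1/2=-17133/3770, d=(M2−M1)/(6·1)=13587/3770, b=Δ1−h1·(2M1+M2)/6=-9537/1885
seg 2: a=-4, c=M2/2=11814/1885, d=(M3−M2)/(6·3)=-241/174, b=Δ2−h2·(2M2+M3)/6=-12579/3770
seg 3: a=5, c=M3/2=-23367/3770, d=(M4−M3)/(6·1)=12543/3770, b=Δ3−h3·(2M3+M4)/6=-5898/1885
seg 4: a=-1, c=M4/2=7131/1885, d=(M5−M4)/(6·2)=-2377/3770, b=Δ4−h4·(2M4+M5)/6=-20901/3770
t_q=1 → seg 0, τ=1; S=0+7596/1885·τ+0·τ²+-5711/7540·τ³=24673/7540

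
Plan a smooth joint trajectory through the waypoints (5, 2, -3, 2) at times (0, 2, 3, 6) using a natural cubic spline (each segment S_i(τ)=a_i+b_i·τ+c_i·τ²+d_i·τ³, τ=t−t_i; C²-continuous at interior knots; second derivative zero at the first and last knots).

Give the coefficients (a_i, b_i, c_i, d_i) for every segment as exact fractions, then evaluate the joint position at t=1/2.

  seg 0: a=5 b=-7/282 c=0 d=-52/141
  seg 1: a=2 b=-1255/282 c=-104/47 d=469/282
  seg 2: a=-3 b=-548/141 c=261/94 d=-29/94
S(1/2) = 929/188

Δ: Δ0=-3/2, Δ1=-5, Δ2=5/3
row 1: diag=6, rhs=-21; c'=1/6, d'=-7/2
row 2: denom=8−1·1/6=47/6; d'=(40−1·-7/2)/(47/6)=261/47
back: M2=261/47
back: M1=-7/2−1/6·261/47=-208/47
M: M0=0, M1=-208/47, M2=261/47, M3=0
seg 0: a=5, c=M0/2=0, d=(M1−M0)/(6·2)=-52/141, b=Δ0−h0·(2M0+M1)/6=-7/282
seg 1: a=2, c=M1/2=-104/47, d=(M2−M1)/(6·1)=469/282, b=Δ1−h1·(2M1+M2)/6=-1255/282
seg 2: a=-3, c=M2/2=261/94, d=(M3−M2)/(6·3)=-29/94, b=Δ2−h2·(2M2+M3)/6=-548/141
t_q=1/2 → seg 0, τ=1/2; S=5+-7/282·τ+0·τ²+-52/141·τ³=929/188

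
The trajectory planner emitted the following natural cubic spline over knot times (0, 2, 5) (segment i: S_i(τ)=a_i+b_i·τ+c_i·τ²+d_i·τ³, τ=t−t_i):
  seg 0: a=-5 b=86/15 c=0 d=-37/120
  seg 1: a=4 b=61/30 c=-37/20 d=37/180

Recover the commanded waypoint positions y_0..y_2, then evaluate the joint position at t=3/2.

y_0 = S_0(0) = a_0 = -5
y_1 = S_1(0) = a_1 = 4
y_2 = S_1(3) = -1
t_q=3/2 is in segment 0 (τ=3/2); S_0(τ)=819/320

y_0=-5 y_1=4 y_2=-1
S(3/2) = 819/320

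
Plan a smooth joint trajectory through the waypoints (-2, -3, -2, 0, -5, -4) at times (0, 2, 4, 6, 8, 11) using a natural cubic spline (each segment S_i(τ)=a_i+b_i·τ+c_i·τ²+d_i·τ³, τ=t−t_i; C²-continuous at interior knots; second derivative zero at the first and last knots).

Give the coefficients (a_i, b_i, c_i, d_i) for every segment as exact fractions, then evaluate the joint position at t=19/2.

Δ: Δ0=-1/2, Δ1=1/2, Δ2=1, Δ3=-5/2, Δ4=1/3
row 1: diag=8, rhs=6; c'=1/4, d'=3/4
row 2: denom=8−2·1/4=15/2; d'=(3−2·3/4)/(15/2)=1/5
row 3: denom=8−2·4/15=112/15; d'=(-21−2·1/5)/(112/15)=-321/112
row 4: denom=10−2·15/56=265/28; d'=(17−2·-321/112)/(265/28)=1273/530
back: M4=1273/530
back: M3=-321/112−15/56·1273/530=-186/53
back: M2=1/5−4/15·-186/53=301/265
back: M1=3/4−1/4·301/265=247/530
M: M0=0, M1=247/530, M2=301/265, M3=-186/53, M4=1273/530, M5=0
seg 0: a=-2, c=M0/2=0, d=(M1−M0)/(6·2)=247/6360, b=Δ0−h0·(2M0+M1)/6=-521/795
seg 1: a=-3, c=M1/2=247/1060, d=(M2−M1)/(6·2)=71/1272, b=Δ1−h1·(2M1+M2)/6=-301/1590
seg 2: a=-2, c=M2/2=301/530, d=(M3−M2)/(6·2)=-1231/3180, b=Δ2−h2·(2M2+M3)/6=1123/795
seg 3: a=0, c=M3/2=-93/53, d=(M4−M3)/(6·2)=3133/6360, b=Δ3−h3·(2M3+M4)/6=-764/795
seg 4: a=-5, c=M4/2=1273/1060, d=(M5−M4)/(6·3)=-1273/9540, b=Δ4−h4·(2M4+M5)/6=-3289/1590
t_q=19/2 → seg 4, τ=3/2; S=-5+-3289/1590·τ+1273/1060·τ²+-1273/9540·τ³=-49617/8480

  seg 0: a=-2 b=-521/795 c=0 d=247/6360
  seg 1: a=-3 b=-301/1590 c=247/1060 d=71/1272
  seg 2: a=-2 b=1123/795 c=301/530 d=-1231/3180
  seg 3: a=0 b=-764/795 c=-93/53 d=3133/6360
  seg 4: a=-5 b=-3289/1590 c=1273/1060 d=-1273/9540
S(19/2) = -49617/8480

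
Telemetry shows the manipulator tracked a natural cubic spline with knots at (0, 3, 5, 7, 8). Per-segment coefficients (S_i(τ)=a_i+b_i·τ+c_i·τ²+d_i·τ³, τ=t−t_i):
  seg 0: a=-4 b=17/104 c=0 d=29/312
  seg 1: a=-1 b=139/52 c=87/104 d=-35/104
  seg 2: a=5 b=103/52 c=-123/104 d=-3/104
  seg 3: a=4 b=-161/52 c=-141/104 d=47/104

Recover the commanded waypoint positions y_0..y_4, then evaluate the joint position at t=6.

y_0 = S_0(0) = a_0 = -4
y_1 = S_1(0) = a_1 = -1
y_2 = S_2(0) = a_2 = 5
y_3 = S_3(0) = a_3 = 4
y_4 = S_3(1) = 0
t_q=6 is in segment 2 (τ=1); S_2(τ)=75/13

y_0=-4 y_1=-1 y_2=5 y_3=4 y_4=0
S(6) = 75/13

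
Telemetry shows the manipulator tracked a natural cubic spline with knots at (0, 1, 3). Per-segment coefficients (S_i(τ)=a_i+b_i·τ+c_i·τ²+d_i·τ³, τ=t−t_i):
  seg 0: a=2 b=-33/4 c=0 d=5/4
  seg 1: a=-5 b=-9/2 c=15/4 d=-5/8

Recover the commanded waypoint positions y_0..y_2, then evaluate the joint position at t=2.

y_0=2 y_1=-5 y_2=-4
S(2) = -51/8

y_0 = S_0(0) = a_0 = 2
y_1 = S_1(0) = a_1 = -5
y_2 = S_1(2) = -4
t_q=2 is in segment 1 (τ=1); S_1(τ)=-51/8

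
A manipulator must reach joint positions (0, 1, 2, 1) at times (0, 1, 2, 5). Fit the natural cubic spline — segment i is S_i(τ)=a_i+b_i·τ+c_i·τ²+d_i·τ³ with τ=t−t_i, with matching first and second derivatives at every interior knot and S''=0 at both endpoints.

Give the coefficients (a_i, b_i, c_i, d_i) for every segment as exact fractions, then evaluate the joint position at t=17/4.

  seg 0: a=0 b=89/93 c=0 d=4/93
  seg 1: a=1 b=101/93 c=4/31 d=-20/93
  seg 2: a=2 b=65/93 c=-16/31 d=16/279
S(17/4) = 50/31

Δ: Δ0=1, Δ1=1, Δ2=-1/3
row 1: diag=4, rhs=0; c'=1/4, d'=0
row 2: denom=8−1·1/4=31/4; d'=(-8−1·0)/(31/4)=-32/31
back: M2=-32/31
back: M1=0−1/4·-32/31=8/31
M: M0=0, M1=8/31, M2=-32/31, M3=0
seg 0: a=0, c=M0/2=0, d=(M1−M0)/(6·1)=4/93, b=Δ0−h0·(2M0+M1)/6=89/93
seg 1: a=1, c=M1/2=4/31, d=(M2−M1)/(6·1)=-20/93, b=Δ1−h1·(2M1+M2)/6=101/93
seg 2: a=2, c=M2/2=-16/31, d=(M3−M2)/(6·3)=16/279, b=Δ2−h2·(2M2+M3)/6=65/93
t_q=17/4 → seg 2, τ=9/4; S=2+65/93·τ+-16/31·τ²+16/279·τ³=50/31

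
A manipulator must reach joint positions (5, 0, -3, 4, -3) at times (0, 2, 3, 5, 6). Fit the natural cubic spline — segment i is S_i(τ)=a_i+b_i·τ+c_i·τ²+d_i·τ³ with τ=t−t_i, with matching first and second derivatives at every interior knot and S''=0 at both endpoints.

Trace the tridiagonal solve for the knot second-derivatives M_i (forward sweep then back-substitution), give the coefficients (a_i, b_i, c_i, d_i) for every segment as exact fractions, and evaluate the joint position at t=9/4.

Δ: Δ0=-5/2, Δ1=-3, Δ2=7/2, Δ3=-7
row 1: diag=6, rhs=-3; c'=1/6, d'=-1/2
row 2: denom=6−1·1/6=35/6; d'=(39−1·-1/2)/(35/6)=237/35
row 3: denom=6−2·12/35=186/35; d'=(-63−2·237/35)/(186/35)=-893/62
back: M3=-893/62
back: M2=237/35−12/35·-893/62=363/31
back: M1=-1/2−1/6·363/31=-76/31
M: M0=0, M1=-76/31, M2=363/31, M3=-893/62, M4=0
seg 0: a=5, c=M0/2=0, d=(M1−M0)/(6·2)=-19/93, b=Δ0−h0·(2M0+M1)/6=-313/186
seg 1: a=0, c=M1/2=-38/31, d=(M2−M1)/(6·1)=439/186, b=Δ1−h1·(2M1+M2)/6=-769/186
seg 2: a=-3, c=M2/2=363/62, d=(M3−M2)/(6·2)=-1619/744, b=Δ2−h2·(2M2+M3)/6=46/93
seg 3: a=4, c=M3/2=-893/124, d=(M4−M3)/(6·1)=893/372, b=Δ3−h3·(2M3+M4)/6=-409/186
t_q=9/4 → seg 1, τ=1/4; S=0+-769/186·τ+-38/31·τ²+439/186·τ³=-4259/3968

  seg 0: a=5 b=-313/186 c=0 d=-19/93
  seg 1: a=0 b=-769/186 c=-38/31 d=439/186
  seg 2: a=-3 b=46/93 c=363/62 d=-1619/744
  seg 3: a=4 b=-409/186 c=-893/124 d=893/372
S(9/4) = -4259/3968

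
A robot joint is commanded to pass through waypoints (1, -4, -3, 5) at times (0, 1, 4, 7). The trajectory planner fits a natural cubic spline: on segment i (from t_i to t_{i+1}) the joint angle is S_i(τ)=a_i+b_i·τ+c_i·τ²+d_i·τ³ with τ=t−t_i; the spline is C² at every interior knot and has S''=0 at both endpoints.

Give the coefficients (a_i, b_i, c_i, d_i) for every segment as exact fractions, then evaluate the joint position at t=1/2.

  seg 0: a=1 b=-164/29 c=0 d=19/29
  seg 1: a=-4 b=-107/29 c=57/29 d=-163/783
  seg 2: a=-3 b=72/29 c=8/87 d=-8/783
S(1/2) = -405/232

Δ: Δ0=-5, Δ1=1/3, Δ2=8/3
row 1: diag=8, rhs=32; c'=3/8, d'=4
row 2: denom=12−3·3/8=87/8; d'=(14−3·4)/(87/8)=16/87
back: M2=16/87
back: M1=4−3/8·16/87=114/29
M: M0=0, M1=114/29, M2=16/87, M3=0
seg 0: a=1, c=M0/2=0, d=(M1−M0)/(6·1)=19/29, b=Δ0−h0·(2M0+M1)/6=-164/29
seg 1: a=-4, c=M1/2=57/29, d=(M2−M1)/(6·3)=-163/783, b=Δ1−h1·(2M1+M2)/6=-107/29
seg 2: a=-3, c=M2/2=8/87, d=(M3−M2)/(6·3)=-8/783, b=Δ2−h2·(2M2+M3)/6=72/29
t_q=1/2 → seg 0, τ=1/2; S=1+-164/29·τ+0·τ²+19/29·τ³=-405/232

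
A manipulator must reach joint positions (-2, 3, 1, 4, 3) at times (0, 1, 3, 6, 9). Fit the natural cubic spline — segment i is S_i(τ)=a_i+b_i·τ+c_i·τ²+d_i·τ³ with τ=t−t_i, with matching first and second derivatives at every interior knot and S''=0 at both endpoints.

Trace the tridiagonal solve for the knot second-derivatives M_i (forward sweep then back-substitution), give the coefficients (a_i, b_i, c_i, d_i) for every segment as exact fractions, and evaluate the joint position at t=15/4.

  seg 0: a=-2 b=1906/309 c=0 d=-361/309
  seg 1: a=3 b=823/309 c=-361/103 d=517/618
  seg 2: a=1 b=-407/309 c=156/103 d=-688/2781
  seg 3: a=4 b=337/309 c=-220/309 d=220/2781
S(15/4) = 313/412

Δ: Δ0=5, Δ1=-1, Δ2=1, Δ3=-1/3
row 1: diag=6, rhs=-36; c'=1/3, d'=-6
row 2: denom=10−2·1/3=28/3; d'=(12−2·-6)/(28/3)=18/7
row 3: denom=12−3·9/28=309/28; d'=(-8−3·18/7)/(309/28)=-440/309
back: M3=-440/309
back: M2=18/7−9/28·-440/309=312/103
back: M1=-6−1/3·312/103=-722/103
M: M0=0, M1=-722/103, M2=312/103, M3=-440/309, M4=0
seg 0: a=-2, c=M0/2=0, d=(M1−M0)/(6·1)=-361/309, b=Δ0−h0·(2M0+M1)/6=1906/309
seg 1: a=3, c=M1/2=-361/103, d=(M2−M1)/(6·2)=517/618, b=Δ1−h1·(2M1+M2)/6=823/309
seg 2: a=1, c=M2/2=156/103, d=(M3−M2)/(6·3)=-688/2781, b=Δ2−h2·(2M2+M3)/6=-407/309
seg 3: a=4, c=M3/2=-220/309, d=(M4−M3)/(6·3)=220/2781, b=Δ3−h3·(2M3+M4)/6=337/309
t_q=15/4 → seg 2, τ=3/4; S=1+-407/309·τ+156/103·τ²+-688/2781·τ³=313/412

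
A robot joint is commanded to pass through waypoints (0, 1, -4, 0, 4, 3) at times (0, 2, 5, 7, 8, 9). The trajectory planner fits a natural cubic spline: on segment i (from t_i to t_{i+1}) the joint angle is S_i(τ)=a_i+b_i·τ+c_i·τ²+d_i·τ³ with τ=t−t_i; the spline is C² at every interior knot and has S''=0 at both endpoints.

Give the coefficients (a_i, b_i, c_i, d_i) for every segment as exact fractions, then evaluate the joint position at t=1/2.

  seg 0: a=0 b=13463/11598 c=0 d=-958/5799
  seg 1: a=1 b=-9529/11598 c=-1916/1933 d=2743/11598
  seg 2: a=-4 b=-2222/5799 c=4397/3866 d=629/23196
  seg 3: a=0 b=26047/5799 c=2513/1933 d=-10390/5799
  seg 4: a=4 b=9955/5799 c=-7877/1933 d=7877/5799
S(1/2) = 1082/1933

Δ: Δ0=1/2, Δ1=-5/3, Δ2=2, Δ3=4, Δ4=-1
row 1: diag=10, rhs=-13; c'=3/10, d'=-13/10
row 2: denom=10−3·3/10=91/10; d'=(22−3·-13/10)/(91/10)=37/13
row 3: denom=6−2·20/91=506/91; d'=(12−2·37/13)/(506/91)=287/253
row 4: denom=4−1·91/506=1933/506; d'=(-30−1·287/253)/(1933/506)=-15754/1933
back: M4=-15754/1933
back: M3=287/253−91/506·-15754/1933=5026/1933
back: M2=37/13−20/91·5026/1933=4397/1933
back: M1=-13/10−3/10·4397/1933=-3832/1933
M: M0=0, M1=-3832/1933, M2=4397/1933, M3=5026/1933, M4=-15754/1933, M5=0
seg 0: a=0, c=M0/2=0, d=(M1−M0)/(6·2)=-958/5799, b=Δ0−h0·(2M0+M1)/6=13463/11598
seg 1: a=1, c=M1/2=-1916/1933, d=(M2−M1)/(6·3)=2743/11598, b=Δ1−h1·(2M1+M2)/6=-9529/11598
seg 2: a=-4, c=M2/2=4397/3866, d=(M3−M2)/(6·2)=629/23196, b=Δ2−h2·(2M2+M3)/6=-2222/5799
seg 3: a=0, c=M3/2=2513/1933, d=(M4−M3)/(6·1)=-10390/5799, b=Δ3−h3·(2M3+M4)/6=26047/5799
seg 4: a=4, c=M4/2=-7877/1933, d=(M5−M4)/(6·1)=7877/5799, b=Δ4−h4·(2M4+M5)/6=9955/5799
t_q=1/2 → seg 0, τ=1/2; S=0+13463/11598·τ+0·τ²+-958/5799·τ³=1082/1933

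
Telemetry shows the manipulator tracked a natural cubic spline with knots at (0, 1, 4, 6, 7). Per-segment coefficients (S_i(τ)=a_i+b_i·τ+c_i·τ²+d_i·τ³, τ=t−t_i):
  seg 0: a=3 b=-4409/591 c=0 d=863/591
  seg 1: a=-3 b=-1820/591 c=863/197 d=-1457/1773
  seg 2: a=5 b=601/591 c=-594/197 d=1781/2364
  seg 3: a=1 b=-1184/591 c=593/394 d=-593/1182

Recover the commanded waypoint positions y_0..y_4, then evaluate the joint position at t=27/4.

y_0 = S_0(0) = a_0 = 3
y_1 = S_1(0) = a_1 = -3
y_2 = S_2(0) = a_2 = 5
y_3 = S_3(0) = a_3 = 1
y_4 = S_3(1) = 0
t_q=27/4 is in segment 3 (τ=3/4); S_3(τ)=3339/25216

y_0=3 y_1=-3 y_2=5 y_3=1 y_4=0
S(27/4) = 3339/25216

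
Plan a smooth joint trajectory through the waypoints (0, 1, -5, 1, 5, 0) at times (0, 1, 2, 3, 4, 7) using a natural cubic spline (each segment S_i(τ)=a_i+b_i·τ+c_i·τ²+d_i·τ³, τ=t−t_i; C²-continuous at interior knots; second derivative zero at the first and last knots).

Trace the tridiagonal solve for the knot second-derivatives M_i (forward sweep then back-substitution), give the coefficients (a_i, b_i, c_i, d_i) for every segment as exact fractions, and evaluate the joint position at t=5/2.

  seg 0: a=0 b=4882/1299 c=0 d=-3583/1299
  seg 1: a=1 b=-5867/1299 c=-3583/433 d=8822/1299
  seg 2: a=-5 b=-899/1299 c=5239/433 d=-7024/1299
  seg 3: a=1 b=9463/1299 c=-1785/433 d=1088/1299
  seg 4: a=5 b=2017/1299 c=-697/433 d=697/3897
S(5/2) = -5191/1732

Δ: Δ0=1, Δ1=-6, Δ2=6, Δ3=4, Δ4=-5/3
row 1: diag=4, rhs=-42; c'=1/4, d'=-21/2
row 2: denom=4−1·1/4=15/4; d'=(72−1·-21/2)/(15/4)=22
row 3: denom=4−1·4/15=56/15; d'=(-12−1·22)/(56/15)=-255/28
row 4: denom=8−1·15/56=433/56; d'=(-34−1·-255/28)/(433/56)=-1394/433
back: M4=-1394/433
back: M3=-255/28−15/56·-1394/433=-3570/433
back: M2=22−4/15·-3570/433=10478/433
back: M1=-21/2−1/4·10478/433=-7166/433
M: M0=0, M1=-7166/433, M2=10478/433, M3=-3570/433, M4=-1394/433, M5=0
seg 0: a=0, c=M0/2=0, d=(M1−M0)/(6·1)=-3583/1299, b=Δ0−h0·(2M0+M1)/6=4882/1299
seg 1: a=1, c=M1/2=-3583/433, d=(M2−M1)/(6·1)=8822/1299, b=Δ1−h1·(2M1+M2)/6=-5867/1299
seg 2: a=-5, c=M2/2=5239/433, d=(M3−M2)/(6·1)=-7024/1299, b=Δ2−h2·(2M2+M3)/6=-899/1299
seg 3: a=1, c=M3/2=-1785/433, d=(M4−M3)/(6·1)=1088/1299, b=Δ3−h3·(2M3+M4)/6=9463/1299
seg 4: a=5, c=M4/2=-697/433, d=(M5−M4)/(6·3)=697/3897, b=Δ4−h4·(2M4+M5)/6=2017/1299
t_q=5/2 → seg 2, τ=1/2; S=-5+-899/1299·τ+5239/433·τ²+-7024/1299·τ³=-5191/1732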